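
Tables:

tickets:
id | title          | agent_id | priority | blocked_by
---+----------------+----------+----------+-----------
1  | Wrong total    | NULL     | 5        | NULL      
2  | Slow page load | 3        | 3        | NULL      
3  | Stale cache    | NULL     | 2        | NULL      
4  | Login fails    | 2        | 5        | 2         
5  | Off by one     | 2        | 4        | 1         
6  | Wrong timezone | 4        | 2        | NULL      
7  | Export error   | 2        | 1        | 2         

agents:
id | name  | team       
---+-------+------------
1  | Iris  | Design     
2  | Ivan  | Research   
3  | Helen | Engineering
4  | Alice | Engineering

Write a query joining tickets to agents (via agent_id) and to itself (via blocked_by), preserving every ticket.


Two LEFT JOINs from the same base table tickets: one to agents via agent_id, one to tickets itself via blocked_by. Both are LEFT so every ticket is preserved.
Match against agents:
  - ticket 1 (Wrong total): agent_id=NULL, no match -> kept with NULL
  - ticket 2 (Slow page load): agent_id=3 -> matches Helen
  - ticket 3 (Stale cache): agent_id=NULL, no match -> kept with NULL
  - ticket 4 (Login fails): agent_id=2 -> matches Ivan
  - ticket 5 (Off by one): agent_id=2 -> matches Ivan
  - ticket 6 (Wrong timezone): agent_id=4 -> matches Alice
  - ticket 7 (Export error): agent_id=2 -> matches Ivan
Match against tickets (self):
  - ticket 1 (Wrong total): blocked_by=NULL -> NULL
  - ticket 2 (Slow page load): blocked_by=NULL -> NULL
  - ticket 3 (Stale cache): blocked_by=NULL -> NULL
  - ticket 4 (Login fails): blocked_by=2 -> Slow page load
  - ticket 5 (Off by one): blocked_by=1 -> Wrong total
  - ticket 6 (Wrong timezone): blocked_by=NULL -> NULL
  - ticket 7 (Export error): blocked_by=2 -> Slow page load

SQL:
SELECT a.title, b.name AS agent, c.title AS blocked_by
FROM tickets a
LEFT JOIN agents b ON a.agent_id = b.id
LEFT JOIN tickets c ON a.blocked_by = c.id

Result:
title          | agent | blocked_by    
---------------+-------+---------------
Wrong total    | NULL  | NULL          
Slow page load | Helen | NULL          
Stale cache    | NULL  | NULL          
Login fails    | Ivan  | Slow page load
Off by one     | Ivan  | Wrong total   
Wrong timezone | Alice | NULL          
Export error   | Ivan  | Slow page load


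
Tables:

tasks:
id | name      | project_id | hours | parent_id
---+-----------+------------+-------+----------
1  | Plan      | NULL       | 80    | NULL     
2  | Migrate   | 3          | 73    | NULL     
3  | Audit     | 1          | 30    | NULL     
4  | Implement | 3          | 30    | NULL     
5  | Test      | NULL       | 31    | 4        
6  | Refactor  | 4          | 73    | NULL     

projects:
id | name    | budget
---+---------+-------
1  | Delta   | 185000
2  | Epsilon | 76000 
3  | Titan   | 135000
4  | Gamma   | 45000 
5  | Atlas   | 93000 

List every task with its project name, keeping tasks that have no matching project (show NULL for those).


LEFT JOIN keeps every row from tasks (the left table); where project_id has no match in projects, the project columns become NULL. Walk through each task:
  - task 1 (Plan): project_id=NULL, no match -> kept with NULL
  - task 2 (Migrate): project_id=3 -> matches Titan
  - task 3 (Audit): project_id=1 -> matches Delta
  - task 4 (Implement): project_id=3 -> matches Titan
  - task 5 (Test): project_id=NULL, no match -> kept with NULL
  - task 6 (Refactor): project_id=4 -> matches Gamma
All 6 rows appear; 2 have NULL project.

SQL:
SELECT a.name, b.name AS project
FROM tasks a
LEFT JOIN projects b ON a.project_id = b.id

Result:
name      | project
----------+--------
Plan      | NULL   
Migrate   | Titan  
Audit     | Delta  
Implement | Titan  
Test      | NULL   
Refactor  | Gamma  


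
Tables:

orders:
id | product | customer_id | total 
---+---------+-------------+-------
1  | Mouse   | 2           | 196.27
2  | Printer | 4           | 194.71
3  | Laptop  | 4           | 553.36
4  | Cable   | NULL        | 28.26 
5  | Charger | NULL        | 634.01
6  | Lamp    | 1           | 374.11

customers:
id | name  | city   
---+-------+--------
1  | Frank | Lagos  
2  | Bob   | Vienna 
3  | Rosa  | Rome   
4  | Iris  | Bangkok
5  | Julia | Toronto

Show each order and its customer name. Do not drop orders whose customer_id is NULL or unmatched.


LEFT JOIN keeps every row from orders (the left table); where customer_id has no match in customers, the customer columns become NULL. Walk through each order:
  - order 1 (Mouse): customer_id=2 -> matches Bob
  - order 2 (Printer): customer_id=4 -> matches Iris
  - order 3 (Laptop): customer_id=4 -> matches Iris
  - order 4 (Cable): customer_id=NULL, no match -> kept with NULL
  - order 5 (Charger): customer_id=NULL, no match -> kept with NULL
  - order 6 (Lamp): customer_id=1 -> matches Frank
All 6 rows appear; 2 have NULL customer.

SQL:
SELECT a.product, b.name AS customer
FROM orders a
LEFT JOIN customers b ON a.customer_id = b.id

Result:
product | customer
--------+---------
Mouse   | Bob     
Printer | Iris    
Laptop  | Iris    
Cable   | NULL    
Charger | NULL    
Lamp    | Frank   


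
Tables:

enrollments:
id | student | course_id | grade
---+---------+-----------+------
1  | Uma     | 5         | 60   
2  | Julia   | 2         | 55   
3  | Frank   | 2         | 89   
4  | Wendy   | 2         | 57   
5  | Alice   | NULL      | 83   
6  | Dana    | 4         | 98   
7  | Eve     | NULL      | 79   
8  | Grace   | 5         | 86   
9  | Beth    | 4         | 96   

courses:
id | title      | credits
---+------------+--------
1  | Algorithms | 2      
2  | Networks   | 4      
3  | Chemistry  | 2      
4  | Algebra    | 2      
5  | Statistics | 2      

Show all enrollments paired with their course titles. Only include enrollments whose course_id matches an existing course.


INNER JOIN keeps only enrollments rows whose course_id matches an id in courses. Walk through each enrollment:
  - enrollment 1 (Uma): course_id=5 -> matches Statistics
  - enrollment 2 (Julia): course_id=2 -> matches Networks
  - enrollment 3 (Frank): course_id=2 -> matches Networks
  - enrollment 4 (Wendy): course_id=2 -> matches Networks
  - enrollment 5 (Alice): course_id=NULL, no match -> dropped
  - enrollment 6 (Dana): course_id=4 -> matches Algebra
  - enrollment 7 (Eve): course_id=NULL, no match -> dropped
  - enrollment 8 (Grace): course_id=5 -> matches Statistics
  - enrollment 9 (Beth): course_id=4 -> matches Algebra
So 2 of 9 rows are dropped.

SQL:
SELECT a.student, b.title AS course
FROM enrollments a
INNER JOIN courses b ON a.course_id = b.id

Result:
student | course    
--------+-----------
Uma     | Statistics
Julia   | Networks  
Frank   | Networks  
Wendy   | Networks  
Dana    | Algebra   
Grace   | Statistics
Beth    | Algebra   


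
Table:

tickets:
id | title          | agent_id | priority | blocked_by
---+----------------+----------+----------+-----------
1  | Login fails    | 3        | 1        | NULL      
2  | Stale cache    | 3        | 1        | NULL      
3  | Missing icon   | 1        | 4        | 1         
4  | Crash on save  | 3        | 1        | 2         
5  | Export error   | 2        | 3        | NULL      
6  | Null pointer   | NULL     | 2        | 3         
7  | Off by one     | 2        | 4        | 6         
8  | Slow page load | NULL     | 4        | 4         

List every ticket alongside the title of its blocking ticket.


This is a self-join: tickets is joined to a second copy of itself, matching each row's blocked_by to another row's id. Use LEFT JOIN so rows with blocked_by=NULL are kept.
  - ticket 1 (Login fails): blocked_by=NULL -> NULL
  - ticket 2 (Stale cache): blocked_by=NULL -> NULL
  - ticket 3 (Missing icon): blocked_by=1 -> Login fails
  - ticket 4 (Crash on save): blocked_by=2 -> Stale cache
  - ticket 5 (Export error): blocked_by=NULL -> NULL
  - ticket 6 (Null pointer): blocked_by=3 -> Missing icon
  - ticket 7 (Off by one): blocked_by=6 -> Null pointer
  - ticket 8 (Slow page load): blocked_by=4 -> Crash on save

SQL:
SELECT a.title AS item, b.title AS blocked_by
FROM tickets a
LEFT JOIN tickets b ON a.blocked_by = b.id

Result:
item           | blocked_by   
---------------+--------------
Login fails    | NULL         
Stale cache    | NULL         
Missing icon   | Login fails  
Crash on save  | Stale cache  
Export error   | NULL         
Null pointer   | Missing icon 
Off by one     | Null pointer 
Slow page load | Crash on save


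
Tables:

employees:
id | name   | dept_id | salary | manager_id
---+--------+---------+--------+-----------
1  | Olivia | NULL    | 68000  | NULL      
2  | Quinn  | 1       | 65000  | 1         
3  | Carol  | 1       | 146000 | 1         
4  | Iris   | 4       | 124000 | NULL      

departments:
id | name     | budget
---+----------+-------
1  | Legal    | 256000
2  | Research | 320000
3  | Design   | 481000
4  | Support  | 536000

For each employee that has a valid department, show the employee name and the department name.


INNER JOIN keeps only employees rows whose dept_id matches an id in departments. Walk through each employee:
  - employee 1 (Olivia): dept_id=NULL, no match -> dropped
  - employee 2 (Quinn): dept_id=1 -> matches Legal
  - employee 3 (Carol): dept_id=1 -> matches Legal
  - employee 4 (Iris): dept_id=4 -> matches Support
So 1 of 4 rows is dropped.

SQL:
SELECT a.name, b.name AS department
FROM employees a
INNER JOIN departments b ON a.dept_id = b.id

Result:
name  | department
------+-----------
Quinn | Legal     
Carol | Legal     
Iris  | Support   


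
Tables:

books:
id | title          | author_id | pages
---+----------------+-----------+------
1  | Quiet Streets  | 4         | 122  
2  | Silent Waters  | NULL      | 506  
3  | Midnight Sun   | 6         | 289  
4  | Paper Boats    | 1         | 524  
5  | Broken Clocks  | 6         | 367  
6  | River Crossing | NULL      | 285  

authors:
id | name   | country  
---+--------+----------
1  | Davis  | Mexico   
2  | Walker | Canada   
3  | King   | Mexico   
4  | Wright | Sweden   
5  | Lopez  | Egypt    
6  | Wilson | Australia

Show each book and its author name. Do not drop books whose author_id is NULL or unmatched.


LEFT JOIN keeps every row from books (the left table); where author_id has no match in authors, the author columns become NULL. Walk through each book:
  - book 1 (Quiet Streets): author_id=4 -> matches Wright
  - book 2 (Silent Waters): author_id=NULL, no match -> kept with NULL
  - book 3 (Midnight Sun): author_id=6 -> matches Wilson
  - book 4 (Paper Boats): author_id=1 -> matches Davis
  - book 5 (Broken Clocks): author_id=6 -> matches Wilson
  - book 6 (River Crossing): author_id=NULL, no match -> kept with NULL
All 6 rows appear; 2 have NULL author.

SQL:
SELECT a.title, b.name AS author
FROM books a
LEFT JOIN authors b ON a.author_id = b.id

Result:
title          | author
---------------+-------
Quiet Streets  | Wright
Silent Waters  | NULL  
Midnight Sun   | Wilson
Paper Boats    | Davis 
Broken Clocks  | Wilson
River Crossing | NULL  


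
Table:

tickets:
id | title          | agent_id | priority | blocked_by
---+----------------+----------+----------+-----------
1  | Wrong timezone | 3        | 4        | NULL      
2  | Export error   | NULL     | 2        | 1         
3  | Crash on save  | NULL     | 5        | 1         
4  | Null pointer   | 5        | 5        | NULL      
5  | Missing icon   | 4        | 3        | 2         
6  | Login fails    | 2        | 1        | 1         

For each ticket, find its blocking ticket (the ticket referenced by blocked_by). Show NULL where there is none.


This is a self-join: tickets is joined to a second copy of itself, matching each row's blocked_by to another row's id. Use LEFT JOIN so rows with blocked_by=NULL are kept.
  - ticket 1 (Wrong timezone): blocked_by=NULL -> NULL
  - ticket 2 (Export error): blocked_by=1 -> Wrong timezone
  - ticket 3 (Crash on save): blocked_by=1 -> Wrong timezone
  - ticket 4 (Null pointer): blocked_by=NULL -> NULL
  - ticket 5 (Missing icon): blocked_by=2 -> Export error
  - ticket 6 (Login fails): blocked_by=1 -> Wrong timezone

SQL:
SELECT a.title AS item, b.title AS blocked_by
FROM tickets a
LEFT JOIN tickets b ON a.blocked_by = b.id

Result:
item           | blocked_by    
---------------+---------------
Wrong timezone | NULL          
Export error   | Wrong timezone
Crash on save  | Wrong timezone
Null pointer   | NULL          
Missing icon   | Export error  
Login fails    | Wrong timezone


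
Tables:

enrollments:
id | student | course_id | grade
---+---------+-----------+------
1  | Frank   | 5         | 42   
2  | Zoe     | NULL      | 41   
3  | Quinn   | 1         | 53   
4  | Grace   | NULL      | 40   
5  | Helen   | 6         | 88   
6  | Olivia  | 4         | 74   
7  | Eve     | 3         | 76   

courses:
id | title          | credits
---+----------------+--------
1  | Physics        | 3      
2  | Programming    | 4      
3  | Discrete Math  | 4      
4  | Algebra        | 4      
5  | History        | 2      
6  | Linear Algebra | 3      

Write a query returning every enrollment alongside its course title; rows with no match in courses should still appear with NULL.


LEFT JOIN keeps every row from enrollments (the left table); where course_id has no match in courses, the course columns become NULL. Walk through each enrollment:
  - enrollment 1 (Frank): course_id=5 -> matches History
  - enrollment 2 (Zoe): course_id=NULL, no match -> kept with NULL
  - enrollment 3 (Quinn): course_id=1 -> matches Physics
  - enrollment 4 (Grace): course_id=NULL, no match -> kept with NULL
  - enrollment 5 (Helen): course_id=6 -> matches Linear Algebra
  - enrollment 6 (Olivia): course_id=4 -> matches Algebra
  - enrollment 7 (Eve): course_id=3 -> matches Discrete Math
All 7 rows appear; 2 have NULL course.

SQL:
SELECT a.student, b.title AS course
FROM enrollments a
LEFT JOIN courses b ON a.course_id = b.id

Result:
student | course        
--------+---------------
Frank   | History       
Zoe     | NULL          
Quinn   | Physics       
Grace   | NULL          
Helen   | Linear Algebra
Olivia  | Algebra       
Eve     | Discrete Math 


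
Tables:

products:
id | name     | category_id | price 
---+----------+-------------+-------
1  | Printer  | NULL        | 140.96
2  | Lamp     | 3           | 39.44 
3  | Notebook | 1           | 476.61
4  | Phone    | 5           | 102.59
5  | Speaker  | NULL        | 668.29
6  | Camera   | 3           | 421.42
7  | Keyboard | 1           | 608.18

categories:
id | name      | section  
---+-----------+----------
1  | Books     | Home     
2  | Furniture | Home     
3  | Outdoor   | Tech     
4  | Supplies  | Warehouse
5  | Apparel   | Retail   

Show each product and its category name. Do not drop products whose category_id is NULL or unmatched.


LEFT JOIN keeps every row from products (the left table); where category_id has no match in categories, the category columns become NULL. Walk through each product:
  - product 1 (Printer): category_id=NULL, no match -> kept with NULL
  - product 2 (Lamp): category_id=3 -> matches Outdoor
  - product 3 (Notebook): category_id=1 -> matches Books
  - product 4 (Phone): category_id=5 -> matches Apparel
  - product 5 (Speaker): category_id=NULL, no match -> kept with NULL
  - product 6 (Camera): category_id=3 -> matches Outdoor
  - product 7 (Keyboard): category_id=1 -> matches Books
All 7 rows appear; 2 have NULL category.

SQL:
SELECT a.name, b.name AS category
FROM products a
LEFT JOIN categories b ON a.category_id = b.id

Result:
name     | category
---------+---------
Printer  | NULL    
Lamp     | Outdoor 
Notebook | Books   
Phone    | Apparel 
Speaker  | NULL    
Camera   | Outdoor 
Keyboard | Books   


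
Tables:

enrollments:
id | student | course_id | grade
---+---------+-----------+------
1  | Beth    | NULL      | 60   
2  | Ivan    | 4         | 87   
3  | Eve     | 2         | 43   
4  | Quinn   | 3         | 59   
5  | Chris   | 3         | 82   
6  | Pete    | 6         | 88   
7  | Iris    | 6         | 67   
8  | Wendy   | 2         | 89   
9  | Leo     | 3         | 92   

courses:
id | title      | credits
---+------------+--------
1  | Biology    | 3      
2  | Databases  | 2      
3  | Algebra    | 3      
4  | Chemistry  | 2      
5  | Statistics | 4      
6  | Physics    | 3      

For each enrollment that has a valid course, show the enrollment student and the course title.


INNER JOIN keeps only enrollments rows whose course_id matches an id in courses. Walk through each enrollment:
  - enrollment 1 (Beth): course_id=NULL, no match -> dropped
  - enrollment 2 (Ivan): course_id=4 -> matches Chemistry
  - enrollment 3 (Eve): course_id=2 -> matches Databases
  - enrollment 4 (Quinn): course_id=3 -> matches Algebra
  - enrollment 5 (Chris): course_id=3 -> matches Algebra
  - enrollment 6 (Pete): course_id=6 -> matches Physics
  - enrollment 7 (Iris): course_id=6 -> matches Physics
  - enrollment 8 (Wendy): course_id=2 -> matches Databases
  - enrollment 9 (Leo): course_id=3 -> matches Algebra
So 1 of 9 rows is dropped.

SQL:
SELECT a.student, b.title AS course
FROM enrollments a
INNER JOIN courses b ON a.course_id = b.id

Result:
student | course   
--------+----------
Ivan    | Chemistry
Eve     | Databases
Quinn   | Algebra  
Chris   | Algebra  
Pete    | Physics  
Iris    | Physics  
Wendy   | Databases
Leo     | Algebra  


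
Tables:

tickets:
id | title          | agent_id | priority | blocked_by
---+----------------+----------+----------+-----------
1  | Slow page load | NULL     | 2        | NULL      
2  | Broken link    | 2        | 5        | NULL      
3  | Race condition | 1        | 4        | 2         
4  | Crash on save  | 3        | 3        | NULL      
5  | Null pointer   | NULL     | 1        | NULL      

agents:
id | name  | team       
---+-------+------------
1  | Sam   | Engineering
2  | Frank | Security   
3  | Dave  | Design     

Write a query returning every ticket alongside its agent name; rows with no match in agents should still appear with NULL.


LEFT JOIN keeps every row from tickets (the left table); where agent_id has no match in agents, the agent columns become NULL. Walk through each ticket:
  - ticket 1 (Slow page load): agent_id=NULL, no match -> kept with NULL
  - ticket 2 (Broken link): agent_id=2 -> matches Frank
  - ticket 3 (Race condition): agent_id=1 -> matches Sam
  - ticket 4 (Crash on save): agent_id=3 -> matches Dave
  - ticket 5 (Null pointer): agent_id=NULL, no match -> kept with NULL
All 5 rows appear; 2 have NULL agent.

SQL:
SELECT a.title, b.name AS agent
FROM tickets a
LEFT JOIN agents b ON a.agent_id = b.id

Result:
title          | agent
---------------+------
Slow page load | NULL 
Broken link    | Frank
Race condition | Sam  
Crash on save  | Dave 
Null pointer   | NULL 


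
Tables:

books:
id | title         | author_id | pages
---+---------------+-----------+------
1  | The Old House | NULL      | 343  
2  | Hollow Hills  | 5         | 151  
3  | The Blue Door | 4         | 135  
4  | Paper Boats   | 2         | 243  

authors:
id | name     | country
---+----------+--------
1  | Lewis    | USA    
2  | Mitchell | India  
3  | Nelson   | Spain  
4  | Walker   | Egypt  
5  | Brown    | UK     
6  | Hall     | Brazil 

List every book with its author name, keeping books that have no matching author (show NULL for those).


LEFT JOIN keeps every row from books (the left table); where author_id has no match in authors, the author columns become NULL. Walk through each book:
  - book 1 (The Old House): author_id=NULL, no match -> kept with NULL
  - book 2 (Hollow Hills): author_id=5 -> matches Brown
  - book 3 (The Blue Door): author_id=4 -> matches Walker
  - book 4 (Paper Boats): author_id=2 -> matches Mitchell
All 4 rows appear; 1 has NULL author.

SQL:
SELECT a.title, b.name AS author
FROM books a
LEFT JOIN authors b ON a.author_id = b.id

Result:
title         | author  
--------------+---------
The Old House | NULL    
Hollow Hills  | Brown   
The Blue Door | Walker  
Paper Boats   | Mitchell


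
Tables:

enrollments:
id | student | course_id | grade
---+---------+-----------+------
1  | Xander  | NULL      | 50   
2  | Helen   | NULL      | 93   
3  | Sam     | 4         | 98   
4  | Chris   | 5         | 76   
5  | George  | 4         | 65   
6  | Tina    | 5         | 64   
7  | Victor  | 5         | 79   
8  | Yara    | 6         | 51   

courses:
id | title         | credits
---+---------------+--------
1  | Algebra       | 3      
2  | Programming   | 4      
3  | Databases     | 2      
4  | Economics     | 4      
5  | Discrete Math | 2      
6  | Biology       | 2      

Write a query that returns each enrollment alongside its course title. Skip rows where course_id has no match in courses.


INNER JOIN keeps only enrollments rows whose course_id matches an id in courses. Walk through each enrollment:
  - enrollment 1 (Xander): course_id=NULL, no match -> dropped
  - enrollment 2 (Helen): course_id=NULL, no match -> dropped
  - enrollment 3 (Sam): course_id=4 -> matches Economics
  - enrollment 4 (Chris): course_id=5 -> matches Discrete Math
  - enrollment 5 (George): course_id=4 -> matches Economics
  - enrollment 6 (Tina): course_id=5 -> matches Discrete Math
  - enrollment 7 (Victor): course_id=5 -> matches Discrete Math
  - enrollment 8 (Yara): course_id=6 -> matches Biology
So 2 of 8 rows are dropped.

SQL:
SELECT a.student, b.title AS course
FROM enrollments a
INNER JOIN courses b ON a.course_id = b.id

Result:
student | course       
--------+--------------
Sam     | Economics    
Chris   | Discrete Math
George  | Economics    
Tina    | Discrete Math
Victor  | Discrete Math
Yara    | Biology      


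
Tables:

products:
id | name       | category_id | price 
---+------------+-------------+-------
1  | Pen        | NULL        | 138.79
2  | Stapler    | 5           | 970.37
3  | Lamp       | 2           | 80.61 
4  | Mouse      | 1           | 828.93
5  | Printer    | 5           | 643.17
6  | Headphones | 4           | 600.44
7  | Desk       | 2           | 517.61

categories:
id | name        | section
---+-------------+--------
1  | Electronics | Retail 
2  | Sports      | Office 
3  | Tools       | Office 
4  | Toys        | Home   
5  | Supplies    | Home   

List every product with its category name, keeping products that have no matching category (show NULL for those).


LEFT JOIN keeps every row from products (the left table); where category_id has no match in categories, the category columns become NULL. Walk through each product:
  - product 1 (Pen): category_id=NULL, no match -> kept with NULL
  - product 2 (Stapler): category_id=5 -> matches Supplies
  - product 3 (Lamp): category_id=2 -> matches Sports
  - product 4 (Mouse): category_id=1 -> matches Electronics
  - product 5 (Printer): category_id=5 -> matches Supplies
  - product 6 (Headphones): category_id=4 -> matches Toys
  - product 7 (Desk): category_id=2 -> matches Sports
All 7 rows appear; 1 has NULL category.

SQL:
SELECT a.name, b.name AS category
FROM products a
LEFT JOIN categories b ON a.category_id = b.id

Result:
name       | category   
-----------+------------
Pen        | NULL       
Stapler    | Supplies   
Lamp       | Sports     
Mouse      | Electronics
Printer    | Supplies   
Headphones | Toys       
Desk       | Sports     


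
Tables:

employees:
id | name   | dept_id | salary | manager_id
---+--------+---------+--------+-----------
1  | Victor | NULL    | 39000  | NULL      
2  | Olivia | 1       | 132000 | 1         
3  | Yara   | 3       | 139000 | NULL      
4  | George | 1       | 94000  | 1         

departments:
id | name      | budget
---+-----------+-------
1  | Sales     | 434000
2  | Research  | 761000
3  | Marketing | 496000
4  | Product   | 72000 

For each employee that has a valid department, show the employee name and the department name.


INNER JOIN keeps only employees rows whose dept_id matches an id in departments. Walk through each employee:
  - employee 1 (Victor): dept_id=NULL, no match -> dropped
  - employee 2 (Olivia): dept_id=1 -> matches Sales
  - employee 3 (Yara): dept_id=3 -> matches Marketing
  - employee 4 (George): dept_id=1 -> matches Sales
So 1 of 4 rows is dropped.

SQL:
SELECT a.name, b.name AS department
FROM employees a
INNER JOIN departments b ON a.dept_id = b.id

Result:
name   | department
-------+-----------
Olivia | Sales     
Yara   | Marketing 
George | Sales     


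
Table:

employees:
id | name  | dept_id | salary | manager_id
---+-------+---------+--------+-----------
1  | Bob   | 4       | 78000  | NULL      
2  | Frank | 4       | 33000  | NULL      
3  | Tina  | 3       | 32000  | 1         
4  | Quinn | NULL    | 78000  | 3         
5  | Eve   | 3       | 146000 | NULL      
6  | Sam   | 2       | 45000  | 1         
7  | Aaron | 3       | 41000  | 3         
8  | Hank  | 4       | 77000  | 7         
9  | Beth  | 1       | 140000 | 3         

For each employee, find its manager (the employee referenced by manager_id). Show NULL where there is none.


This is a self-join: employees is joined to a second copy of itself, matching each row's manager_id to another row's id. Use LEFT JOIN so rows with manager_id=NULL are kept.
  - employee 1 (Bob): manager_id=NULL -> NULL
  - employee 2 (Frank): manager_id=NULL -> NULL
  - employee 3 (Tina): manager_id=1 -> Bob
  - employee 4 (Quinn): manager_id=3 -> Tina
  - employee 5 (Eve): manager_id=NULL -> NULL
  - employee 6 (Sam): manager_id=1 -> Bob
  - employee 7 (Aaron): manager_id=3 -> Tina
  - employee 8 (Hank): manager_id=7 -> Aaron
  - employee 9 (Beth): manager_id=3 -> Tina

SQL:
SELECT a.name AS item, b.name AS manager
FROM employees a
LEFT JOIN employees b ON a.manager_id = b.id

Result:
item  | manager
------+--------
Bob   | NULL   
Frank | NULL   
Tina  | Bob    
Quinn | Tina   
Eve   | NULL   
Sam   | Bob    
Aaron | Tina   
Hank  | Aaron  
Beth  | Tina   


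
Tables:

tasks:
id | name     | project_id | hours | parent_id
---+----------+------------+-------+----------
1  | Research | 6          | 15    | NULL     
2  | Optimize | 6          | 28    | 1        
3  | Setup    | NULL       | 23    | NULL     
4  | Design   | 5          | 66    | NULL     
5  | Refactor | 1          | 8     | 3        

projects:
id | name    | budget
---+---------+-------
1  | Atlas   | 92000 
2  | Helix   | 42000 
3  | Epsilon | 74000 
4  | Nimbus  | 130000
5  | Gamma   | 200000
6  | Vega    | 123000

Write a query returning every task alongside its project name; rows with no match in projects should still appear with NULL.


LEFT JOIN keeps every row from tasks (the left table); where project_id has no match in projects, the project columns become NULL. Walk through each task:
  - task 1 (Research): project_id=6 -> matches Vega
  - task 2 (Optimize): project_id=6 -> matches Vega
  - task 3 (Setup): project_id=NULL, no match -> kept with NULL
  - task 4 (Design): project_id=5 -> matches Gamma
  - task 5 (Refactor): project_id=1 -> matches Atlas
All 5 rows appear; 1 has NULL project.

SQL:
SELECT a.name, b.name AS project
FROM tasks a
LEFT JOIN projects b ON a.project_id = b.id

Result:
name     | project
---------+--------
Research | Vega   
Optimize | Vega   
Setup    | NULL   
Design   | Gamma  
Refactor | Atlas  


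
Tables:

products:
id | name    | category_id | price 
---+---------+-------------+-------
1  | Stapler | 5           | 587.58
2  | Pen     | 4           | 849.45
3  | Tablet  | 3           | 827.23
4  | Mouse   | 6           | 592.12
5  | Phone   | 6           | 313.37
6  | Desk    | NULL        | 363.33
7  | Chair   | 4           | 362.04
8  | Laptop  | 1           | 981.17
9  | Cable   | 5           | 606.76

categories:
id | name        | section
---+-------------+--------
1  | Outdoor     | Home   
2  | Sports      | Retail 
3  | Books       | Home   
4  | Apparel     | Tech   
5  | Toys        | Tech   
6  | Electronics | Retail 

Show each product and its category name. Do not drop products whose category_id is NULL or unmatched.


LEFT JOIN keeps every row from products (the left table); where category_id has no match in categories, the category columns become NULL. Walk through each product:
  - product 1 (Stapler): category_id=5 -> matches Toys
  - product 2 (Pen): category_id=4 -> matches Apparel
  - product 3 (Tablet): category_id=3 -> matches Books
  - product 4 (Mouse): category_id=6 -> matches Electronics
  - product 5 (Phone): category_id=6 -> matches Electronics
  - product 6 (Desk): category_id=NULL, no match -> kept with NULL
  - product 7 (Chair): category_id=4 -> matches Apparel
  - product 8 (Laptop): category_id=1 -> matches Outdoor
  - product 9 (Cable): category_id=5 -> matches Toys
All 9 rows appear; 1 has NULL category.

SQL:
SELECT a.name, b.name AS category
FROM products a
LEFT JOIN categories b ON a.category_id = b.id

Result:
name    | category   
--------+------------
Stapler | Toys       
Pen     | Apparel    
Tablet  | Books      
Mouse   | Electronics
Phone   | Electronics
Desk    | NULL       
Chair   | Apparel    
Laptop  | Outdoor    
Cable   | Toys       


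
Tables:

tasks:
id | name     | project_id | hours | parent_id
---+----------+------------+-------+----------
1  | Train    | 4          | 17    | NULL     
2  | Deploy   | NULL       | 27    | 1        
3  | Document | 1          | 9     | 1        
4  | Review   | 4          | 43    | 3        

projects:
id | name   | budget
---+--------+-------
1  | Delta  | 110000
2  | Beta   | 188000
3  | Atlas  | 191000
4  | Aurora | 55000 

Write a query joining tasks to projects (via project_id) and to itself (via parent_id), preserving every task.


Two LEFT JOINs from the same base table tasks: one to projects via project_id, one to tasks itself via parent_id. Both are LEFT so every task is preserved.
Match against projects:
  - task 1 (Train): project_id=4 -> matches Aurora
  - task 2 (Deploy): project_id=NULL, no match -> kept with NULL
  - task 3 (Document): project_id=1 -> matches Delta
  - task 4 (Review): project_id=4 -> matches Aurora
Match against tasks (self):
  - task 1 (Train): parent_id=NULL -> NULL
  - task 2 (Deploy): parent_id=1 -> Train
  - task 3 (Document): parent_id=1 -> Train
  - task 4 (Review): parent_id=3 -> Document

SQL:
SELECT a.name, b.name AS project, c.name AS parent
FROM tasks a
LEFT JOIN projects b ON a.project_id = b.id
LEFT JOIN tasks c ON a.parent_id = c.id

Result:
name     | project | parent  
---------+---------+---------
Train    | Aurora  | NULL    
Deploy   | NULL    | Train   
Document | Delta   | Train   
Review   | Aurora  | Document


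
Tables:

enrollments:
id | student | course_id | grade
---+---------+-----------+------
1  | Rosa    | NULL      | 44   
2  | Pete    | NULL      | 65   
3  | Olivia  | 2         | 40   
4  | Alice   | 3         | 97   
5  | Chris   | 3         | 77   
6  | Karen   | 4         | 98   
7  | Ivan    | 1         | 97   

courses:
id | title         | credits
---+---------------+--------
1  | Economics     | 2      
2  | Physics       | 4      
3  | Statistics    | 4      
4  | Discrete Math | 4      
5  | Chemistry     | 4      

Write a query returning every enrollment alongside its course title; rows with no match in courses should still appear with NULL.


LEFT JOIN keeps every row from enrollments (the left table); where course_id has no match in courses, the course columns become NULL. Walk through each enrollment:
  - enrollment 1 (Rosa): course_id=NULL, no match -> kept with NULL
  - enrollment 2 (Pete): course_id=NULL, no match -> kept with NULL
  - enrollment 3 (Olivia): course_id=2 -> matches Physics
  - enrollment 4 (Alice): course_id=3 -> matches Statistics
  - enrollment 5 (Chris): course_id=3 -> matches Statistics
  - enrollment 6 (Karen): course_id=4 -> matches Discrete Math
  - enrollment 7 (Ivan): course_id=1 -> matches Economics
All 7 rows appear; 2 have NULL course.

SQL:
SELECT a.student, b.title AS course
FROM enrollments a
LEFT JOIN courses b ON a.course_id = b.id

Result:
student | course       
--------+--------------
Rosa    | NULL         
Pete    | NULL         
Olivia  | Physics      
Alice   | Statistics   
Chris   | Statistics   
Karen   | Discrete Math
Ivan    | Economics    


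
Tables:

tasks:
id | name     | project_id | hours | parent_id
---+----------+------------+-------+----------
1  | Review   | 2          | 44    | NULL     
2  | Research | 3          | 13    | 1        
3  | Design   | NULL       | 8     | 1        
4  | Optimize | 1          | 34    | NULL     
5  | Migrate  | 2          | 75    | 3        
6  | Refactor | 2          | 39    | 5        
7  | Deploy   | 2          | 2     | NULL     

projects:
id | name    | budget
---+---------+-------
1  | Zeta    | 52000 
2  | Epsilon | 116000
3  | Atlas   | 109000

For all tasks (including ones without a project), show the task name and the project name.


LEFT JOIN keeps every row from tasks (the left table); where project_id has no match in projects, the project columns become NULL. Walk through each task:
  - task 1 (Review): project_id=2 -> matches Epsilon
  - task 2 (Research): project_id=3 -> matches Atlas
  - task 3 (Design): project_id=NULL, no match -> kept with NULL
  - task 4 (Optimize): project_id=1 -> matches Zeta
  - task 5 (Migrate): project_id=2 -> matches Epsilon
  - task 6 (Refactor): project_id=2 -> matches Epsilon
  - task 7 (Deploy): project_id=2 -> matches Epsilon
All 7 rows appear; 1 has NULL project.

SQL:
SELECT a.name, b.name AS project
FROM tasks a
LEFT JOIN projects b ON a.project_id = b.id

Result:
name     | project
---------+--------
Review   | Epsilon
Research | Atlas  
Design   | NULL   
Optimize | Zeta   
Migrate  | Epsilon
Refactor | Epsilon
Deploy   | Epsilon


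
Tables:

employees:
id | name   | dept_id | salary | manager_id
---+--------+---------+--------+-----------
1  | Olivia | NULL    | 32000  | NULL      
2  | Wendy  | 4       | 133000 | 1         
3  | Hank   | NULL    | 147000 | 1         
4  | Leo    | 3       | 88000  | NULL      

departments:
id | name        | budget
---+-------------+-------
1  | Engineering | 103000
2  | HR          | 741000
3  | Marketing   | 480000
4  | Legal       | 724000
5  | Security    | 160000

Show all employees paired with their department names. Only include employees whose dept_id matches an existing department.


INNER JOIN keeps only employees rows whose dept_id matches an id in departments. Walk through each employee:
  - employee 1 (Olivia): dept_id=NULL, no match -> dropped
  - employee 2 (Wendy): dept_id=4 -> matches Legal
  - employee 3 (Hank): dept_id=NULL, no match -> dropped
  - employee 4 (Leo): dept_id=3 -> matches Marketing
So 2 of 4 rows are dropped.

SQL:
SELECT a.name, b.name AS department
FROM employees a
INNER JOIN departments b ON a.dept_id = b.id

Result:
name  | department
------+-----------
Wendy | Legal     
Leo   | Marketing 


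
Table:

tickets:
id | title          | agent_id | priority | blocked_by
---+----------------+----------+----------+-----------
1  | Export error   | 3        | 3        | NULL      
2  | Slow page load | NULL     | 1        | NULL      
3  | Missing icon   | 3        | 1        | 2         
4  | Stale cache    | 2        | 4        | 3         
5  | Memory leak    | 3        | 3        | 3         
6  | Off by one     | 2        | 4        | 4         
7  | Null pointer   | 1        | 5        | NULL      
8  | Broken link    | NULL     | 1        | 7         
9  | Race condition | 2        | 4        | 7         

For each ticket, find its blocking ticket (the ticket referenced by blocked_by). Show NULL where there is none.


This is a self-join: tickets is joined to a second copy of itself, matching each row's blocked_by to another row's id. Use LEFT JOIN so rows with blocked_by=NULL are kept.
  - ticket 1 (Export error): blocked_by=NULL -> NULL
  - ticket 2 (Slow page load): blocked_by=NULL -> NULL
  - ticket 3 (Missing icon): blocked_by=2 -> Slow page load
  - ticket 4 (Stale cache): blocked_by=3 -> Missing icon
  - ticket 5 (Memory leak): blocked_by=3 -> Missing icon
  - ticket 6 (Off by one): blocked_by=4 -> Stale cache
  - ticket 7 (Null pointer): blocked_by=NULL -> NULL
  - ticket 8 (Broken link): blocked_by=7 -> Null pointer
  - ticket 9 (Race condition): blocked_by=7 -> Null pointer

SQL:
SELECT a.title AS item, b.title AS blocked_by
FROM tickets a
LEFT JOIN tickets b ON a.blocked_by = b.id

Result:
item           | blocked_by    
---------------+---------------
Export error   | NULL          
Slow page load | NULL          
Missing icon   | Slow page load
Stale cache    | Missing icon  
Memory leak    | Missing icon  
Off by one     | Stale cache   
Null pointer   | NULL          
Broken link    | Null pointer  
Race condition | Null pointer  


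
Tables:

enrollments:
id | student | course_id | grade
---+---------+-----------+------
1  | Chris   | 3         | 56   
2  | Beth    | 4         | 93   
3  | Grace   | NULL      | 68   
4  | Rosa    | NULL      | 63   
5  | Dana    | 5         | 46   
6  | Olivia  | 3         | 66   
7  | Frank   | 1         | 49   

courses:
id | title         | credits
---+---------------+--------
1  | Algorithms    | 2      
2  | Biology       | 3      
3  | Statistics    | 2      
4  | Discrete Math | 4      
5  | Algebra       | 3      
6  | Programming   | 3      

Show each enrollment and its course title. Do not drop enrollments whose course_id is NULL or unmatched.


LEFT JOIN keeps every row from enrollments (the left table); where course_id has no match in courses, the course columns become NULL. Walk through each enrollment:
  - enrollment 1 (Chris): course_id=3 -> matches Statistics
  - enrollment 2 (Beth): course_id=4 -> matches Discrete Math
  - enrollment 3 (Grace): course_id=NULL, no match -> kept with NULL
  - enrollment 4 (Rosa): course_id=NULL, no match -> kept with NULL
  - enrollment 5 (Dana): course_id=5 -> matches Algebra
  - enrollment 6 (Olivia): course_id=3 -> matches Statistics
  - enrollment 7 (Frank): course_id=1 -> matches Algorithms
All 7 rows appear; 2 have NULL course.

SQL:
SELECT a.student, b.title AS course
FROM enrollments a
LEFT JOIN courses b ON a.course_id = b.id

Result:
student | course       
--------+--------------
Chris   | Statistics   
Beth    | Discrete Math
Grace   | NULL         
Rosa    | NULL         
Dana    | Algebra      
Olivia  | Statistics   
Frank   | Algorithms   


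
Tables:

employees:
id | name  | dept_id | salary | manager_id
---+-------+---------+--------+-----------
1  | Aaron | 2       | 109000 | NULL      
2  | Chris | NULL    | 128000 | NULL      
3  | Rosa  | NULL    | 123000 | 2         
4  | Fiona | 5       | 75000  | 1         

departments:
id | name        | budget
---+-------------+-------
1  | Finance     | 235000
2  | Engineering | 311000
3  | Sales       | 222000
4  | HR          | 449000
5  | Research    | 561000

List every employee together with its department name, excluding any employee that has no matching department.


INNER JOIN keeps only employees rows whose dept_id matches an id in departments. Walk through each employee:
  - employee 1 (Aaron): dept_id=2 -> matches Engineering
  - employee 2 (Chris): dept_id=NULL, no match -> dropped
  - employee 3 (Rosa): dept_id=NULL, no match -> dropped
  - employee 4 (Fiona): dept_id=5 -> matches Research
So 2 of 4 rows are dropped.

SQL:
SELECT a.name, b.name AS department
FROM employees a
INNER JOIN departments b ON a.dept_id = b.id

Result:
name  | department 
------+------------
Aaron | Engineering
Fiona | Research   


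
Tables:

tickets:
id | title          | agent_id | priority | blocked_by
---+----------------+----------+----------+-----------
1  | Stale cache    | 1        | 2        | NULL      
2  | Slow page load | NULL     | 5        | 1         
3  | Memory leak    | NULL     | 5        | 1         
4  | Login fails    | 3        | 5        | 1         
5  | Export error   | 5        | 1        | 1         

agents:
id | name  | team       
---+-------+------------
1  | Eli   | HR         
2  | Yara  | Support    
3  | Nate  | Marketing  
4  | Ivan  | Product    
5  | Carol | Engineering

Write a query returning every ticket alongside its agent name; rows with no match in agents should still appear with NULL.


LEFT JOIN keeps every row from tickets (the left table); where agent_id has no match in agents, the agent columns become NULL. Walk through each ticket:
  - ticket 1 (Stale cache): agent_id=1 -> matches Eli
  - ticket 2 (Slow page load): agent_id=NULL, no match -> kept with NULL
  - ticket 3 (Memory leak): agent_id=NULL, no match -> kept with NULL
  - ticket 4 (Login fails): agent_id=3 -> matches Nate
  - ticket 5 (Export error): agent_id=5 -> matches Carol
All 5 rows appear; 2 have NULL agent.

SQL:
SELECT a.title, b.name AS agent
FROM tickets a
LEFT JOIN agents b ON a.agent_id = b.id

Result:
title          | agent
---------------+------
Stale cache    | Eli  
Slow page load | NULL 
Memory leak    | NULL 
Login fails    | Nate 
Export error   | Carol
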